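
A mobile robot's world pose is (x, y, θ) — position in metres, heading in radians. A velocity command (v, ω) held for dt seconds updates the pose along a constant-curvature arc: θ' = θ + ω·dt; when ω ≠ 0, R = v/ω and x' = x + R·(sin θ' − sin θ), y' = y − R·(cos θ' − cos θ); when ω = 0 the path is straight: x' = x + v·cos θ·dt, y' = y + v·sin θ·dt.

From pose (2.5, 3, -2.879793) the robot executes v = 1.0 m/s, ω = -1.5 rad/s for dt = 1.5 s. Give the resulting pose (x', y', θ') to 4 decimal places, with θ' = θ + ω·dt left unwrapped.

(1.7180, 3.9142, -5.1298)

θ' = -2.8798 + -1.5·1.5 = -5.1298
R = v/ω = 1.0/-1.5 = -0.6667
x' = 2.5 + -0.6667·(sin -5.1298 − sin -2.8798) = 1.7180
y' = 3 − -0.6667·(cos -5.1298 − cos -2.8798) = 3.9142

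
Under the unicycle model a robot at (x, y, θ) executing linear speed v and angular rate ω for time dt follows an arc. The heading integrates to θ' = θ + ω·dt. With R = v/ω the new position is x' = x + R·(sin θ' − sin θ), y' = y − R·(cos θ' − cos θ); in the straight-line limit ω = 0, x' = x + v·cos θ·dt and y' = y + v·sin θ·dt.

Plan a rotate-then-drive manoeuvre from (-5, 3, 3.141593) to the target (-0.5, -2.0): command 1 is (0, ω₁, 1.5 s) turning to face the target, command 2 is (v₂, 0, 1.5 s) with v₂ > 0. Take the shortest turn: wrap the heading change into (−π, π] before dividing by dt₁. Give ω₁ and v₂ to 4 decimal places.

ω₁ = 1.5357, v₂ = 4.4845

heading to target = atan2(-2−3, -0.5−-5) = -0.8380
Δθ = wrap(-0.8380 − 3.1416) = 2.3036; ω₁ = Δθ/dt₁ = 1.5357
distance = √((-0.5−-5)² + (-2−3)²) = 6.7268; v₂ = distance/dt₂ = 4.4845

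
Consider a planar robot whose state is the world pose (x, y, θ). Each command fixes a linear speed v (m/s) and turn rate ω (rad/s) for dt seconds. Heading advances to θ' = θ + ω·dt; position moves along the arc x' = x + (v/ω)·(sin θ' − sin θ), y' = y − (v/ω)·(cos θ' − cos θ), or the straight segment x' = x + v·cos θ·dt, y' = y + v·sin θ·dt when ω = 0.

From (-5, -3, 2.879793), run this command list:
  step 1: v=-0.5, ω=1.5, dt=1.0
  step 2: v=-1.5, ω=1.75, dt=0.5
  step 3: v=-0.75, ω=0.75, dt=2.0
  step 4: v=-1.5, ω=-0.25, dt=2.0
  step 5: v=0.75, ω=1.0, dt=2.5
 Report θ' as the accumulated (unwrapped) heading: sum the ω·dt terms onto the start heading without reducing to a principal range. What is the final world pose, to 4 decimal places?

(-8.3947, -1.0049, 8.7548)

step 1: θ'=4.3798 (R=-0.3333) → pose (-4.5987, -2.7869, 4.3798)
step 2: θ'=5.2548 (R=-0.8571) → pose (-4.6747, -2.0645, 5.2548)
step 3: θ'=6.7548 (R=-1.0000) → pose (-5.9855, -1.6899, 6.7548)
step 4: θ'=6.2548 (R=6.0000) → pose (-8.8817, -2.3425, 6.2548)
step 5: θ'=8.7548 (R=0.7500) → pose (-8.3947, -1.0049, 8.7548)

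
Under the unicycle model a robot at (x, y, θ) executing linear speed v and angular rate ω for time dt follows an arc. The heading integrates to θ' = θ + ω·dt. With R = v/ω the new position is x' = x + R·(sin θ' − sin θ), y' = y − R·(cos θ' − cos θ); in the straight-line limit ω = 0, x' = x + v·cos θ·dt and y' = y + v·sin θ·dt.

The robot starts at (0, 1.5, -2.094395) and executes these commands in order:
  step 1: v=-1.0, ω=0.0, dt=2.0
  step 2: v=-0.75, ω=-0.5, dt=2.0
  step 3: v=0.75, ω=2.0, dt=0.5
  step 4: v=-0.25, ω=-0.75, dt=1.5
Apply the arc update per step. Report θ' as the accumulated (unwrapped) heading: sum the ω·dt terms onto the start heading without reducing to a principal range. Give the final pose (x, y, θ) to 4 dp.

(2.2358, 3.9590, -3.2194)

step 1: θ'=-2.0944 (straight) → pose (1.0000, 3.2321, -2.0944)
step 2: θ'=-3.0944 (R=1.5000) → pose (2.2283, 3.9804, -3.0944)
step 3: θ'=-2.0944 (R=0.3750) → pose (1.9212, 3.7933, -2.0944)
step 4: θ'=-3.2194 (R=0.3333) → pose (2.2358, 3.9590, -3.2194)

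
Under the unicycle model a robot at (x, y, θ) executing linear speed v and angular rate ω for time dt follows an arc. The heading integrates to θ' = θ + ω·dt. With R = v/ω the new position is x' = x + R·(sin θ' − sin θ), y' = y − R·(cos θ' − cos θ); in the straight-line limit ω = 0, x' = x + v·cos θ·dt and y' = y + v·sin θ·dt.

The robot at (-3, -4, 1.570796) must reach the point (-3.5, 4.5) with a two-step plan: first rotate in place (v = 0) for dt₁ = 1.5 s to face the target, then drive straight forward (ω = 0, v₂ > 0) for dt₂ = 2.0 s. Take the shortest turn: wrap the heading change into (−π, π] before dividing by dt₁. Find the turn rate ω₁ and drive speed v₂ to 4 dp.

ω₁ = 0.0392, v₂ = 4.2573

heading to target = atan2(4.5−-4, -3.5−-3) = 1.6296
Δθ = wrap(1.6296 − 1.5708) = 0.0588; ω₁ = Δθ/dt₁ = 0.0392
distance = √((-3.5−-3)² + (4.5−-4)²) = 8.5147; v₂ = distance/dt₂ = 4.2573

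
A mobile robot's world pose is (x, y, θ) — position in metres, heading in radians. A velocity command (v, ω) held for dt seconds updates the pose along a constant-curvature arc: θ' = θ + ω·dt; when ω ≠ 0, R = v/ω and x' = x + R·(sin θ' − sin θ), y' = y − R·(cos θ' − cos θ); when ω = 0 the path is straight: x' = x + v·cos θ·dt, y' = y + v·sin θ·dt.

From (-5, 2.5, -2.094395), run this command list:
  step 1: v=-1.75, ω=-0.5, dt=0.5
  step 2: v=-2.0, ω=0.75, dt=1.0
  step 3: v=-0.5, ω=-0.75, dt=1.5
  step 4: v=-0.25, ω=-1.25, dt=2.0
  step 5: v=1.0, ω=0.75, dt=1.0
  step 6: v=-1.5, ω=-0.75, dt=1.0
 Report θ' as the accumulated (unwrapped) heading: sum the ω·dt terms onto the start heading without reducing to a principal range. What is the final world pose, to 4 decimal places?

(-3.1288, 4.8245, -5.2194)

step 1: θ'=-2.3444 (R=3.5000) → pose (-4.4728, 3.1955, -2.3444)
step 2: θ'=-1.5944 (R=-2.6667) → pose (-3.7146, 4.9958, -1.5944)
step 3: θ'=-2.7194 (R=0.6667) → pose (-3.3213, 5.5882, -2.7194)
step 4: θ'=-5.2194 (R=0.2000) → pose (-3.0645, 5.3087, -5.2194)
step 5: θ'=-4.4694 (R=1.3333) → pose (-2.9360, 6.2769, -4.4694)
step 6: θ'=-5.2194 (R=2.0000) → pose (-3.1288, 4.8245, -5.2194)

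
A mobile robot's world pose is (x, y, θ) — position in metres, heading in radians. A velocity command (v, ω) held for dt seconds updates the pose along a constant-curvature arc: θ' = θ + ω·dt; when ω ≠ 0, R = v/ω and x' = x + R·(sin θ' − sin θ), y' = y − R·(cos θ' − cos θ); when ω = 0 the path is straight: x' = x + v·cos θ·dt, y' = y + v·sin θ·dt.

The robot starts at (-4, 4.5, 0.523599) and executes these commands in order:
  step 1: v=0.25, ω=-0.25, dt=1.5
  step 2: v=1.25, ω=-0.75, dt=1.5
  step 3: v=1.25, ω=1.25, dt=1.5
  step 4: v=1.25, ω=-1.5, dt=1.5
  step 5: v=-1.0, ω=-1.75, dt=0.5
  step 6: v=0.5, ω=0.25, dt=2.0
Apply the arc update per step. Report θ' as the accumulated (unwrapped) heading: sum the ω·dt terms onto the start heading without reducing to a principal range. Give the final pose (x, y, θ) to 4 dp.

(0.7702, 3.0712, -1.7264)

step 1: θ'=0.1486 (R=-1.0000) → pose (-3.6481, 4.6230, 0.1486)
step 2: θ'=-0.9764 (R=-1.6667) → pose (-2.0205, 3.9080, -0.9764)
step 3: θ'=0.8986 (R=1.0000) → pose (-0.4095, 3.8453, 0.8986)
step 4: θ'=-1.3514 (R=-0.8333) → pose (1.0559, 3.5077, -1.3514)
step 5: θ'=-2.2264 (R=0.5714) → pose (1.1606, 3.9805, -2.2264)
step 6: θ'=-1.7264 (R=2.0000) → pose (0.7702, 3.0712, -1.7264)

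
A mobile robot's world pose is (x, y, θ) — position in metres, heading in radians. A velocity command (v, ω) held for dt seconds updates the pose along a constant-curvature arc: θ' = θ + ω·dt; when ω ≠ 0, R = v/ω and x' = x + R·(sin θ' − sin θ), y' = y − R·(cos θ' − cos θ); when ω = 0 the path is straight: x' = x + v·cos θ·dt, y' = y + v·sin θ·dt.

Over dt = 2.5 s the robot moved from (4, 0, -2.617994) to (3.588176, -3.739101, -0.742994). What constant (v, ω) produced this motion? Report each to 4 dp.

v = 1.7500, ω = 0.7500

Δθ = -0.742994 − -2.617994 = 1.875000
ω = Δθ/dt = 1.875000/2.5 = 0.7500
R = −Δy/(cos θ' − cos θ) = 2.3333
v = R·ω = 2.3333·0.7500 = 1.7500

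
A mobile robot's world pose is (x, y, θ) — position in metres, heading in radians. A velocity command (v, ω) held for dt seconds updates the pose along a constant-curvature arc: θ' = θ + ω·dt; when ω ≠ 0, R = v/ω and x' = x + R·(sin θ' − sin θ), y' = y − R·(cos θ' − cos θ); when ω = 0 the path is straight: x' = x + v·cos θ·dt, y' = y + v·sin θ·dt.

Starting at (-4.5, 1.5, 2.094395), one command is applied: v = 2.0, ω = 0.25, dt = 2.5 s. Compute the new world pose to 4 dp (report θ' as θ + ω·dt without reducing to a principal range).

θ' = 2.0944 + 0.25·2.5 = 2.7194
R = v/ω = 2.0/0.25 = 8.0000
x' = -4.5 + 8.0000·(sin 2.7194 − sin 2.0944) = -8.1501
y' = 1.5 − 8.0000·(cos 2.7194 − cos 2.0944) = 4.7975

(-8.1501, 4.7975, 2.7194)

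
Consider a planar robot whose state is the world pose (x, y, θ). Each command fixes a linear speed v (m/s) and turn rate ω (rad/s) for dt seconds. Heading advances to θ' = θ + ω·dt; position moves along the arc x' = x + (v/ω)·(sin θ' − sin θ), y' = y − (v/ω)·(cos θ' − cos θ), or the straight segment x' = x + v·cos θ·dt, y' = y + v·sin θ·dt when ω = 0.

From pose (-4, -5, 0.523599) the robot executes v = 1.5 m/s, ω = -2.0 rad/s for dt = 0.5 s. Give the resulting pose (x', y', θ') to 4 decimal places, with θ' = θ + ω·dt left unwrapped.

(-3.2811, -4.9830, -0.4764)

θ' = 0.5236 + -2.0·0.5 = -0.4764
R = v/ω = 1.5/-2.0 = -0.7500
x' = -4 + -0.7500·(sin -0.4764 − sin 0.5236) = -3.2811
y' = -5 − -0.7500·(cos -0.4764 − cos 0.5236) = -4.9830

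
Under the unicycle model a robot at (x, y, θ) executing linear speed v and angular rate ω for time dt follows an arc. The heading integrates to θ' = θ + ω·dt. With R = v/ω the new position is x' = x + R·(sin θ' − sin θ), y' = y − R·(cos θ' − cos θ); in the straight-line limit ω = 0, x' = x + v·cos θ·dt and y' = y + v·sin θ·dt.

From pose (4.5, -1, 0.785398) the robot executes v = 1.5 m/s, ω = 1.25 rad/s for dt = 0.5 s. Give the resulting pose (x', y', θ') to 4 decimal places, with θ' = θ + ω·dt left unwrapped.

(4.8361, -0.3431, 1.4104)

θ' = 0.7854 + 1.25·0.5 = 1.4104
R = v/ω = 1.5/1.25 = 1.2000
x' = 4.5 + 1.2000·(sin 1.4104 − sin 0.7854) = 4.8361
y' = -1 − 1.2000·(cos 1.4104 − cos 0.7854) = -0.3431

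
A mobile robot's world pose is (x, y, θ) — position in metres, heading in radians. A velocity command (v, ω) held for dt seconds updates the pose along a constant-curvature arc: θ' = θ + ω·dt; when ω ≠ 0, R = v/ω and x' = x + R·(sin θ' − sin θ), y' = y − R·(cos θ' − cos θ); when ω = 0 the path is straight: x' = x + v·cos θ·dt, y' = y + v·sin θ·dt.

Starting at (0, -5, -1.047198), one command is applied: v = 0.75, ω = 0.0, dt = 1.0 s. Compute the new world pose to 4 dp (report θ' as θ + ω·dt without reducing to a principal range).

(0.3750, -5.6495, -1.0472)

θ' = -1.0472 + 0.0·1.0 = -1.0472
ω = 0 → straight: x' = 0 + 0.75·cos(-1.0472)·1.0 = 0.3750
y' = -5 + 0.75·sin(-1.0472)·1.0 = -5.6495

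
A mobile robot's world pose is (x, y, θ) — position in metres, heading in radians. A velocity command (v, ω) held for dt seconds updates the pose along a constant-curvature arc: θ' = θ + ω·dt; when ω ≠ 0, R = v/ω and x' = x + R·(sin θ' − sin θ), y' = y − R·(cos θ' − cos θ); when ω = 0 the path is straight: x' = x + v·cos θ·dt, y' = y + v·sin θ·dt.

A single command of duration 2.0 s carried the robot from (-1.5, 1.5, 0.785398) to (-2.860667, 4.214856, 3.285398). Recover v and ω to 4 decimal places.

Δθ = 3.285398 − 0.785398 = 2.500000
ω = Δθ/dt = 2.500000/2.0 = 1.2500
R = −Δy/(cos θ' − cos θ) = 1.6000
v = R·ω = 1.6000·1.2500 = 2.0000

v = 2.0000, ω = 1.2500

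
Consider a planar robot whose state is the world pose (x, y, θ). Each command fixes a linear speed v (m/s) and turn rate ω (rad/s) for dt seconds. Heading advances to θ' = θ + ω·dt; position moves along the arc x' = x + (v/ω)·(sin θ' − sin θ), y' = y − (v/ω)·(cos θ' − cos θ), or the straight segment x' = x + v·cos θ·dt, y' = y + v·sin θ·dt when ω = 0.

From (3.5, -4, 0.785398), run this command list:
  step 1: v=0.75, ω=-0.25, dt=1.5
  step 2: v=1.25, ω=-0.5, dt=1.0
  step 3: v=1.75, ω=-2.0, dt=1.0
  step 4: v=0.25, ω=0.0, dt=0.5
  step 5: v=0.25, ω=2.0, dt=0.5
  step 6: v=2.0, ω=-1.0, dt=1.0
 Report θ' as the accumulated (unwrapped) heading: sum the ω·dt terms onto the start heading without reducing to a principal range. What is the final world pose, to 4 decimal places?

step 1: θ'=0.4104 (R=-3.0000) → pose (4.4244, -3.3704, 0.4104)
step 2: θ'=-0.0896 (R=-2.5000) → pose (5.6455, -3.1729, -0.0896)
step 3: θ'=-2.0896 (R=-0.8750) → pose (6.3271, -4.4782, -2.0896)
step 4: θ'=-2.0896 (straight) → pose (6.2651, -4.5868, -2.0896)
step 5: θ'=-1.0896 (R=0.1250) → pose (6.2629, -4.7066, -1.0896)
step 6: θ'=-2.0896 (R=-2.0000) → pose (6.2268, -6.6240, -2.0896)

(6.2268, -6.6240, -2.0896)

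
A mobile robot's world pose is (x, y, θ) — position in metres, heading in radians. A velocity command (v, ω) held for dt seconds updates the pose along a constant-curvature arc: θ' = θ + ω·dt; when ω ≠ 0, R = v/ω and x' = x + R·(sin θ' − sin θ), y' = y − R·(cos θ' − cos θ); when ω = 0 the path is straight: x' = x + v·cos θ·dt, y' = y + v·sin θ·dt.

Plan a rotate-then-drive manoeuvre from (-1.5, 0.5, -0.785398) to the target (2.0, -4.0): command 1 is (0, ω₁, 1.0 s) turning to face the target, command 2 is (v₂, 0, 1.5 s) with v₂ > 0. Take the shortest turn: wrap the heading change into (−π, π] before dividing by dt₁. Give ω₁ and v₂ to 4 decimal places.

ω₁ = -0.1244, v₂ = 3.8006

heading to target = atan2(-4−0.5, 2−-1.5) = -0.9098
Δθ = wrap(-0.9098 − -0.7854) = -0.1244; ω₁ = Δθ/dt₁ = -0.1244
distance = √((2−-1.5)² + (-4−0.5)²) = 5.7009; v₂ = distance/dt₂ = 3.8006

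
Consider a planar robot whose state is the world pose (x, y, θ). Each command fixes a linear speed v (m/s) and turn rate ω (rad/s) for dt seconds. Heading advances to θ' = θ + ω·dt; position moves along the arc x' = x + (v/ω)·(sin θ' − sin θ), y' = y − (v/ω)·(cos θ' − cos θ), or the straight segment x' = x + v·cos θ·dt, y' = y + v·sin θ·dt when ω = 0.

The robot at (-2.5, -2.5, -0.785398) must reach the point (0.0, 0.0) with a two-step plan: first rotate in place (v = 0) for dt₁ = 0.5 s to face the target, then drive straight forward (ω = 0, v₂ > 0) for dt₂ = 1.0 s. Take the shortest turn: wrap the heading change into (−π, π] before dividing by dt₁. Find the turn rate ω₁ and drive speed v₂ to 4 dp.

ω₁ = 3.1416, v₂ = 3.5355

heading to target = atan2(0−-2.5, 0−-2.5) = 0.7854
Δθ = wrap(0.7854 − -0.7854) = 1.5708; ω₁ = Δθ/dt₁ = 3.1416
distance = √((0−-2.5)² + (0−-2.5)²) = 3.5355; v₂ = distance/dt₂ = 3.5355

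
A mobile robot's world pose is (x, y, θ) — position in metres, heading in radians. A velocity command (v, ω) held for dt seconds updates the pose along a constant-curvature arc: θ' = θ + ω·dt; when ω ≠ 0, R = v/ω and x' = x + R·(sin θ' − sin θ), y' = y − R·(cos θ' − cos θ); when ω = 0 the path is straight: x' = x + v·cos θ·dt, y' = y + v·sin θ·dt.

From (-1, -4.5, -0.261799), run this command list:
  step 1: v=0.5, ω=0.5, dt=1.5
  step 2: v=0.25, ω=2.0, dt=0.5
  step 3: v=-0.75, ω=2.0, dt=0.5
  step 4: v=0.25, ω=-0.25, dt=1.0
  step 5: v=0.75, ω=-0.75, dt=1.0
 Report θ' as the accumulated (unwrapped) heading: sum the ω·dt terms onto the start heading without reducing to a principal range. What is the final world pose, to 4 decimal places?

step 1: θ'=0.4882 (R=1.0000) → pose (-0.2721, -4.4173, 0.4882)
step 2: θ'=1.4882 (R=0.1250) → pose (-0.2062, -4.3172, 1.4882)
step 3: θ'=2.4882 (R=-0.3750) → pose (-0.0604, -4.6459, 2.4882)
step 4: θ'=2.2382 (R=-1.0000) → pose (-0.2380, -4.4708, 2.2382)
step 5: θ'=1.4882 (R=-1.0000) → pose (-0.4491, -3.7693, 1.4882)

(-0.4491, -3.7693, 1.4882)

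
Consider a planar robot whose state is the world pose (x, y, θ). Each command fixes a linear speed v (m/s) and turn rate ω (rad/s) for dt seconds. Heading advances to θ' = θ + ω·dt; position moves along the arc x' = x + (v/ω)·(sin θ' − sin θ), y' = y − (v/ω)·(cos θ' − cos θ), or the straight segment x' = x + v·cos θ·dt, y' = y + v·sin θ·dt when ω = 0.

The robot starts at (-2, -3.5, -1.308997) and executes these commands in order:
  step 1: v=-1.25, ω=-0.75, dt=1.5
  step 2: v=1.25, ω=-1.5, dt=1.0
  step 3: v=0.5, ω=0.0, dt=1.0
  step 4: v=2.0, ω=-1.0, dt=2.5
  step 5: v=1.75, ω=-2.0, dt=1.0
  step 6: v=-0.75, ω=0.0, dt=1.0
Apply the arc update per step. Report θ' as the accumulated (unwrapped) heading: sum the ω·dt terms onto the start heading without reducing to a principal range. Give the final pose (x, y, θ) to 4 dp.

(-0.2235, 1.2664, -8.4340)

step 1: θ'=-2.4340 (R=1.6667) → pose (-1.4735, -1.8021, -2.4340)
step 2: θ'=-3.9340 (R=-0.8333) → pose (-2.6085, -1.7539, -3.9340)
step 3: θ'=-3.9340 (straight) → pose (-2.9596, -1.3979, -3.9340)
step 4: θ'=-6.4340 (R=-2.0000) → pose (-1.2350, 1.9837, -6.4340)
step 5: θ'=-8.4340 (R=-0.8750) → pose (-0.6346, 0.6391, -8.4340)
step 6: θ'=-8.4340 (straight) → pose (-0.2235, 1.2664, -8.4340)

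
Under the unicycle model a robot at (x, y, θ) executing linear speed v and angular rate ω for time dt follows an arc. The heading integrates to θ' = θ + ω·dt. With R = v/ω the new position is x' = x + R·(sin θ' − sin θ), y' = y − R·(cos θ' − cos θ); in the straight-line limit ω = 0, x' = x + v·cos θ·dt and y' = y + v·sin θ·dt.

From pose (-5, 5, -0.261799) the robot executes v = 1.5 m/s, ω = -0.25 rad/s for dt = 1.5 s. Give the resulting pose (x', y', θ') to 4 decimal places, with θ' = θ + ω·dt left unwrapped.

θ' = -0.2618 + -0.25·1.5 = -0.6368
R = v/ω = 1.5/-0.25 = -6.0000
x' = -5 + -6.0000·(sin -0.6368 − sin -0.2618) = -2.9852
y' = 5 − -6.0000·(cos -0.6368 − cos -0.2618) = 4.0285

(-2.9852, 4.0285, -0.6368)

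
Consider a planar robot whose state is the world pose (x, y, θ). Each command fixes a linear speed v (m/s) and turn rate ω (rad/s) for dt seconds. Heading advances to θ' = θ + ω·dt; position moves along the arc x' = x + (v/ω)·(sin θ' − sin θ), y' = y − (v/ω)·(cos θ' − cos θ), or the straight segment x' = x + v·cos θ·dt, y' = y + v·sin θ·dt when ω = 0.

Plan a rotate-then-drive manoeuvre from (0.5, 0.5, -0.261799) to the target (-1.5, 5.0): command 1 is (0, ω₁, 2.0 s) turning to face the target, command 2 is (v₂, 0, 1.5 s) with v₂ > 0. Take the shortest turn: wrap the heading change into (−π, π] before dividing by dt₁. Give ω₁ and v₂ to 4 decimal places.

heading to target = atan2(5−0.5, -1.5−0.5) = 1.9890
Δθ = wrap(1.9890 − -0.2618) = 2.2508; ω₁ = Δθ/dt₁ = 1.1254
distance = √((-1.5−0.5)² + (5−0.5)²) = 4.9244; v₂ = distance/dt₂ = 3.2830

ω₁ = 1.1254, v₂ = 3.2830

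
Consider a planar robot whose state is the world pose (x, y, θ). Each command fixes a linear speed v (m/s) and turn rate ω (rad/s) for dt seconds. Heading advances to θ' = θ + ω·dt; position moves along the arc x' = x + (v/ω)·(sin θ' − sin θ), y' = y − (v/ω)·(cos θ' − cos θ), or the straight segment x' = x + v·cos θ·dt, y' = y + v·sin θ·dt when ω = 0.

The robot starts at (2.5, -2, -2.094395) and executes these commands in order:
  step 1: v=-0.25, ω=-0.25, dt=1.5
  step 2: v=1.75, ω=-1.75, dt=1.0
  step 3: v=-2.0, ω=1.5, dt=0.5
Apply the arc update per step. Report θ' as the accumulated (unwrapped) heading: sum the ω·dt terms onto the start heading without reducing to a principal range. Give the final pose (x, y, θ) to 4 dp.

(1.9850, -2.0397, -3.4694)

step 1: θ'=-2.4694 (R=1.0000) → pose (2.7433, -1.7175, -2.4694)
step 2: θ'=-4.2194 (R=-1.0000) → pose (1.2397, -1.4084, -4.2194)
step 3: θ'=-3.4694 (R=-1.3333) → pose (1.9850, -2.0397, -3.4694)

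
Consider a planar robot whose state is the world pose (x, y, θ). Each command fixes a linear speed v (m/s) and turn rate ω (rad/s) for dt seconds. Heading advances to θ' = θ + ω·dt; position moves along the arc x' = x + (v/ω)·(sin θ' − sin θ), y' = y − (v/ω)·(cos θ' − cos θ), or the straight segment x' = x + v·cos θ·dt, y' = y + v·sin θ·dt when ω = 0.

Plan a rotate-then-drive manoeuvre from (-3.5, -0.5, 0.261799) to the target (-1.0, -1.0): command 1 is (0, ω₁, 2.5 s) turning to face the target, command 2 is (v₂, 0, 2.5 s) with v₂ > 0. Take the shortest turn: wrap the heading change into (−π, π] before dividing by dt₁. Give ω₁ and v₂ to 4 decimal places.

heading to target = atan2(-1−-0.5, -1−-3.5) = -0.1974
Δθ = wrap(-0.1974 − 0.2618) = -0.4592; ω₁ = Δθ/dt₁ = -0.1837
distance = √((-1−-3.5)² + (-1−-0.5)²) = 2.5495; v₂ = distance/dt₂ = 1.0198

ω₁ = -0.1837, v₂ = 1.0198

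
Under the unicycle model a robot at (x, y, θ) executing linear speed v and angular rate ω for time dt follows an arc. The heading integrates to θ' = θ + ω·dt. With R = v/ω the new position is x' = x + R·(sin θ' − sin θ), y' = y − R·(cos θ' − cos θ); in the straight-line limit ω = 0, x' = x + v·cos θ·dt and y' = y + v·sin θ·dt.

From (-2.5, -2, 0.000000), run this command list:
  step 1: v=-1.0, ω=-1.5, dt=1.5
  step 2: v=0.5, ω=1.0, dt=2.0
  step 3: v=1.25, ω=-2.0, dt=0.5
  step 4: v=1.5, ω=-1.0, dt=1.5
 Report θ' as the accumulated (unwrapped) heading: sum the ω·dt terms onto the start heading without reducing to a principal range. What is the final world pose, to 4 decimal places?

step 1: θ'=-2.2500 (R=0.6667) → pose (-3.0187, -0.9146, -2.2500)
step 2: θ'=-0.2500 (R=0.5000) → pose (-2.7534, -1.7131, -0.2500)
step 3: θ'=-1.2500 (R=-0.6250) → pose (-2.3149, -2.1216, -1.2500)
step 4: θ'=-2.7500 (R=-1.5000) → pose (-3.1659, -3.9810, -2.7500)

(-3.1659, -3.9810, -2.7500)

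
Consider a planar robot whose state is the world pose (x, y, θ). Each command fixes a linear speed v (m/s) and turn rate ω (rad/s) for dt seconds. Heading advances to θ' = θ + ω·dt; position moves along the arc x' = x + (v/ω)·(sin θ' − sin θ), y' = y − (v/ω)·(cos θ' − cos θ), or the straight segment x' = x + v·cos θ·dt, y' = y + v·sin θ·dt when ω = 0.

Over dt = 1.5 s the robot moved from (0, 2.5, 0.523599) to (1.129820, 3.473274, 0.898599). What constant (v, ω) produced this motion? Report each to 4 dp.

Δθ = 0.898599 − 0.523599 = 0.375000
ω = Δθ/dt = 0.375000/1.5 = 0.2500
R = Δx/(sin θ' − sin θ) = 4.0000
v = R·ω = 4.0000·0.2500 = 1.0000

v = 1.0000, ω = 0.2500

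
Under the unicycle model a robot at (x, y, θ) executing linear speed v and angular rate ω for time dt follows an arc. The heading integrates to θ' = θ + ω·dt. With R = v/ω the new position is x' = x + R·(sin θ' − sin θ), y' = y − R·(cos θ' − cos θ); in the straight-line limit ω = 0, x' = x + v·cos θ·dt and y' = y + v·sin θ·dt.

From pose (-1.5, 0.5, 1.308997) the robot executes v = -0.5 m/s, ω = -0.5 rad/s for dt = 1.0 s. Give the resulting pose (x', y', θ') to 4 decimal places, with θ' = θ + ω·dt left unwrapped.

(-1.7423, 0.0686, 0.8090)

θ' = 1.3090 + -0.5·1.0 = 0.8090
R = v/ω = -0.5/-0.5 = 1.0000
x' = -1.5 + 1.0000·(sin 0.8090 − sin 1.3090) = -1.7423
y' = 0.5 − 1.0000·(cos 0.8090 − cos 1.3090) = 0.0686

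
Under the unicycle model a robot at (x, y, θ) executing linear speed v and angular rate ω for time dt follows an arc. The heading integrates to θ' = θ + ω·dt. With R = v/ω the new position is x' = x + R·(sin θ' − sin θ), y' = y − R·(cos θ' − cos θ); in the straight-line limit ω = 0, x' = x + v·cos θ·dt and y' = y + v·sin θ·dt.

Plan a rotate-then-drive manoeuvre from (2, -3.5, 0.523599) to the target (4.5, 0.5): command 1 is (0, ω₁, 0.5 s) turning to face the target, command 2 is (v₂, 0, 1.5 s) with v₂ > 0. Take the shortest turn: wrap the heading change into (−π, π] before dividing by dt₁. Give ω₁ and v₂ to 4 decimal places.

heading to target = atan2(0.5−-3.5, 4.5−2) = 1.0122
Δθ = wrap(1.0122 − 0.5236) = 0.4886; ω₁ = Δθ/dt₁ = 0.9772
distance = √((4.5−2)² + (0.5−-3.5)²) = 4.7170; v₂ = distance/dt₂ = 3.1447

ω₁ = 0.9772, v₂ = 3.1447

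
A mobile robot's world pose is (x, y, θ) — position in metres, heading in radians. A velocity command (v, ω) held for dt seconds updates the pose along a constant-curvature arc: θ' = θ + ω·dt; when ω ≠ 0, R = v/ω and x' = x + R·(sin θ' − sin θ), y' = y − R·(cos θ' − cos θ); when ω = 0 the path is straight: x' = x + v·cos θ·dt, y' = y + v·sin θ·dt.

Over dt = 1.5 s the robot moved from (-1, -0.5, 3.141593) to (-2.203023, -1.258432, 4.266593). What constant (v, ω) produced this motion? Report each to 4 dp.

v = 1.0000, ω = 0.7500

Δθ = 4.266593 − 3.141593 = 1.125000
ω = Δθ/dt = 1.125000/1.5 = 0.7500
R = Δx/(sin θ' − sin θ) = 1.3333
v = R·ω = 1.3333·0.7500 = 1.0000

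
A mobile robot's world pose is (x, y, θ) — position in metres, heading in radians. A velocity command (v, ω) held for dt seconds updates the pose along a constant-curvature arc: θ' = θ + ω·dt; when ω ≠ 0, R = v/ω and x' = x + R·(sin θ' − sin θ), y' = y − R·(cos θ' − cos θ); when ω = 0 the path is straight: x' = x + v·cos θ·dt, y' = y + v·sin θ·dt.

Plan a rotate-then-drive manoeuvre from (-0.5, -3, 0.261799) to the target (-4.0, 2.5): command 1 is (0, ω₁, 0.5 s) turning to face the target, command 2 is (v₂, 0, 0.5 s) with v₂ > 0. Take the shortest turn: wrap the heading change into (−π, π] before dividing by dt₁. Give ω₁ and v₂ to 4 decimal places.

heading to target = atan2(2.5−-3, -4−-0.5) = 2.1375
Δθ = wrap(2.1375 − 0.2618) = 1.8757; ω₁ = Δθ/dt₁ = 3.7515
distance = √((-4−-0.5)² + (2.5−-3)²) = 6.5192; v₂ = distance/dt₂ = 13.0384

ω₁ = 3.7515, v₂ = 13.0384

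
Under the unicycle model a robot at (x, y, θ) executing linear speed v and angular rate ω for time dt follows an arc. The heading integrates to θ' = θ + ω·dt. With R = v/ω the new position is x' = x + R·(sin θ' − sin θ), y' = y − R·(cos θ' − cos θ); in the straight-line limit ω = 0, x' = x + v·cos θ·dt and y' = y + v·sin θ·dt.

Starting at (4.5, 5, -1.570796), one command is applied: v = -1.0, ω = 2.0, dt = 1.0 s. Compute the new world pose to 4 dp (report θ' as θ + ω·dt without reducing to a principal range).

(3.7919, 5.4546, 0.4292)

θ' = -1.5708 + 2.0·1.0 = 0.4292
R = v/ω = -1.0/2.0 = -0.5000
x' = 4.5 + -0.5000·(sin 0.4292 − sin -1.5708) = 3.7919
y' = 5 − -0.5000·(cos 0.4292 − cos -1.5708) = 5.4546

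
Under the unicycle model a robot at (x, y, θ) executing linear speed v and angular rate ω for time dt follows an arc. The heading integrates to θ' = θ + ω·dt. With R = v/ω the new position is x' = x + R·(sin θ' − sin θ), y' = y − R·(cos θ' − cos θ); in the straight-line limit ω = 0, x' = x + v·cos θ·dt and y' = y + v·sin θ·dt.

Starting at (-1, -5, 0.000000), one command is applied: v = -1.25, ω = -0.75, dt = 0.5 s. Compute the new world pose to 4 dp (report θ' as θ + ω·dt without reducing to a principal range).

θ' = 0.0000 + -0.75·0.5 = -0.3750
R = v/ω = -1.25/-0.75 = 1.6667
x' = -1 + 1.6667·(sin -0.3750 − sin 0.0000) = -1.6105
y' = -5 − 1.6667·(cos -0.3750 − cos 0.0000) = -4.8842

(-1.6105, -4.8842, -0.3750)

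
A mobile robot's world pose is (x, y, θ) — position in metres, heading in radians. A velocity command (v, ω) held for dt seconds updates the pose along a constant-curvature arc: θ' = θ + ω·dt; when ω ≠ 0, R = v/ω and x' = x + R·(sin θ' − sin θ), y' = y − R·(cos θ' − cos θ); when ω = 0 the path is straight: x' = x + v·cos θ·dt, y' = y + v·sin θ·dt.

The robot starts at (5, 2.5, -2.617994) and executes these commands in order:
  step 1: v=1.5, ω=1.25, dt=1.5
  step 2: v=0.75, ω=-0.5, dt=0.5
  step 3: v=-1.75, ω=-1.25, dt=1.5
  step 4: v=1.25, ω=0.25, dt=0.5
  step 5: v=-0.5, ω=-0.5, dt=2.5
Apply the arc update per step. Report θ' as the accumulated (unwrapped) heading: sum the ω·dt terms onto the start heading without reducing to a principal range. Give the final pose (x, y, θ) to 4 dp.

(6.3751, 1.9356, -3.9930)

step 1: θ'=-0.7430 (R=1.2000) → pose (4.7882, 0.5770, -0.7430)
step 2: θ'=-0.9930 (R=-1.5000) → pose (5.0300, 0.2916, -0.9930)
step 3: θ'=-2.8680 (R=1.4000) → pose (5.8244, 2.4042, -2.8680)
step 4: θ'=-2.7430 (R=5.0000) → pose (5.2348, 2.1982, -2.7430)
step 5: θ'=-3.9930 (R=1.0000) → pose (6.3751, 1.9356, -3.9930)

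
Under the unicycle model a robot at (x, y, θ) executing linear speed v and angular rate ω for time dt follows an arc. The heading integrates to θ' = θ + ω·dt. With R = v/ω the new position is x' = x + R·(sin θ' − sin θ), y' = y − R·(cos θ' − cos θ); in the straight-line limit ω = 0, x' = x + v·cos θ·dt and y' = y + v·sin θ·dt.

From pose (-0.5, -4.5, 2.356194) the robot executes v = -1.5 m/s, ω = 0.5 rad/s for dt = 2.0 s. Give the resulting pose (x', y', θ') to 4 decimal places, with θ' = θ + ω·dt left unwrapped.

(2.2602, -5.3099, 3.3562)

θ' = 2.3562 + 0.5·2.0 = 3.3562
R = v/ω = -1.5/0.5 = -3.0000
x' = -0.5 + -3.0000·(sin 3.3562 − sin 2.3562) = 2.2602
y' = -4.5 − -3.0000·(cos 3.3562 − cos 2.3562) = -5.3099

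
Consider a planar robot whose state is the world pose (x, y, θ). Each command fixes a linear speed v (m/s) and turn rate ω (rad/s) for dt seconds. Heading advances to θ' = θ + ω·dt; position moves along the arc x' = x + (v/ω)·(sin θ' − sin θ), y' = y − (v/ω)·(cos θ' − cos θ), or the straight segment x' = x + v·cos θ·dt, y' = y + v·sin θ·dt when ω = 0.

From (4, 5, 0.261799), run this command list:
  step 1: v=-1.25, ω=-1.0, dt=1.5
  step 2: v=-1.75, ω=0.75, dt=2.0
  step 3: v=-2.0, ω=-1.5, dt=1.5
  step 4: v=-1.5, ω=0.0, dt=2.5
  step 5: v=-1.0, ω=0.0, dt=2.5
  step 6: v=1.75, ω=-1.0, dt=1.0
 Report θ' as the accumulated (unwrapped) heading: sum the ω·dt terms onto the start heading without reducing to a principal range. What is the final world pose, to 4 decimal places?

step 1: θ'=-1.2382 (R=1.2500) → pose (2.4950, 5.7993, -1.2382)
step 2: θ'=0.2618 (R=-2.3333) → pose (-0.3144, 7.2913, 0.2618)
step 3: θ'=-1.9882 (R=1.3333) → pose (-1.8783, 9.1197, -1.9882)
step 4: θ'=-1.9882 (straight) → pose (-0.3581, 12.5477, -1.9882)
step 5: θ'=-1.9882 (straight) → pose (0.6553, 14.8331, -1.9882)
step 6: θ'=-2.9882 (R=-1.7500) → pose (-0.6770, 13.8131, -2.9882)

(-0.6770, 13.8131, -2.9882)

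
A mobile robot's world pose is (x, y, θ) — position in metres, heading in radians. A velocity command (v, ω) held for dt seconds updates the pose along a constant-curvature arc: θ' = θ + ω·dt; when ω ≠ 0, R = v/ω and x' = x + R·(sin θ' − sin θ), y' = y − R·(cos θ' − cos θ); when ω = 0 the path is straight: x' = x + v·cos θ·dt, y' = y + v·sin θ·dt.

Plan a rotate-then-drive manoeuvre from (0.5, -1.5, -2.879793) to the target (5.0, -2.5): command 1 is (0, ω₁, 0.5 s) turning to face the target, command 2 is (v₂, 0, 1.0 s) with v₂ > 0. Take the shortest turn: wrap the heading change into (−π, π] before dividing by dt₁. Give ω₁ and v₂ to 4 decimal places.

ω₁ = 5.3222, v₂ = 4.6098

heading to target = atan2(-2.5−-1.5, 5−0.5) = -0.2187
Δθ = wrap(-0.2187 − -2.8798) = 2.6611; ω₁ = Δθ/dt₁ = 5.3222
distance = √((5−0.5)² + (-2.5−-1.5)²) = 4.6098; v₂ = distance/dt₂ = 4.6098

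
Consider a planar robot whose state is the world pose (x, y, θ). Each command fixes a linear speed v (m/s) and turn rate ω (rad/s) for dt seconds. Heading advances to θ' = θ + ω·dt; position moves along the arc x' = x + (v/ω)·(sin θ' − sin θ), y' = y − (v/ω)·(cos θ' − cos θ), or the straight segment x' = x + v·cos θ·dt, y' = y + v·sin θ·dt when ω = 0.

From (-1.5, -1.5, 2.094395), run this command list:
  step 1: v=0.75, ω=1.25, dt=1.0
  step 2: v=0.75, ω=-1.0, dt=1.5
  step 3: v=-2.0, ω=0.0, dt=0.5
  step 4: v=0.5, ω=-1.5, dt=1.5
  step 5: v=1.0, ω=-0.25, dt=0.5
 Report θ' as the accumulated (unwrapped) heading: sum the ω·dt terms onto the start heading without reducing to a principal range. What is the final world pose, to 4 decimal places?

(-1.8450, -1.4722, -0.5306)

step 1: θ'=3.3444 (R=0.6000) → pose (-2.1405, -1.2123, 3.3444)
step 2: θ'=1.8444 (R=-0.7500) → pose (-3.0136, -0.6803, 1.8444)
step 3: θ'=1.8444 (straight) → pose (-2.7434, -1.6431, 1.8444)
step 4: θ'=-0.4056 (R=-0.3333) → pose (-2.2910, -1.2468, -0.4056)
step 5: θ'=-0.5306 (R=-4.0000) → pose (-1.8450, -1.4722, -0.5306)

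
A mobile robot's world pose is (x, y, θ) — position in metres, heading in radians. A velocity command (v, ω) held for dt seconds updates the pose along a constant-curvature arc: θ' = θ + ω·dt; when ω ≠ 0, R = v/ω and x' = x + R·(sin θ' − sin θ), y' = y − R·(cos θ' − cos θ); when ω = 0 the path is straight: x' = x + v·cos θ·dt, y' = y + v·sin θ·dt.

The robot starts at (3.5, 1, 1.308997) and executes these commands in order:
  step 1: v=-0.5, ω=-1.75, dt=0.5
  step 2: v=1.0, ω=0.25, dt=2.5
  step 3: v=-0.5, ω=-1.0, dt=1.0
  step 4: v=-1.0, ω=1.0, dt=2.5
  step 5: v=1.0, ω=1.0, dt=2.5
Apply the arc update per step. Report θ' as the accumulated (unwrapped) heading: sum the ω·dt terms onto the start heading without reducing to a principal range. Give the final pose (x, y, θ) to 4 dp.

(2.7612, -0.7774, 5.0590)

step 1: θ'=0.4340 (R=0.2857) → pose (3.3442, 0.8147, 0.4340)
step 2: θ'=1.0590 (R=4.0000) → pose (5.1496, 2.4849, 1.0590)
step 3: θ'=0.0590 (R=0.5000) → pose (4.7432, 2.2306, 0.0590)
step 4: θ'=2.5590 (R=-1.0000) → pose (4.2519, 0.3973, 2.5590)
step 5: θ'=5.0590 (R=1.0000) → pose (2.7612, -0.7774, 5.0590)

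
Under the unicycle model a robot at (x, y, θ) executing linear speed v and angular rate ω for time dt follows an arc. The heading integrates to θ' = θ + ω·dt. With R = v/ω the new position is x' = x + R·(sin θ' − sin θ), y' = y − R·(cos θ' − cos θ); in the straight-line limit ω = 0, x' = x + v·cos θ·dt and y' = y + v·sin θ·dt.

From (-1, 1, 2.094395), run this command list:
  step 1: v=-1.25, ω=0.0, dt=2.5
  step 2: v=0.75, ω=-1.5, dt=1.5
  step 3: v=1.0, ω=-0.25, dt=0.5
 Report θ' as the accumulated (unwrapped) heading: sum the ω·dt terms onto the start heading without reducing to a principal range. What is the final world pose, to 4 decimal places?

step 1: θ'=2.0944 (straight) → pose (0.5625, -1.7063, 2.0944)
step 2: θ'=-0.1556 (R=-0.5000) → pose (1.0730, -0.9624, -0.1556)
step 3: θ'=-0.2806 (R=-4.0000) → pose (1.5608, -1.0705, -0.2806)

(1.5608, -1.0705, -0.2806)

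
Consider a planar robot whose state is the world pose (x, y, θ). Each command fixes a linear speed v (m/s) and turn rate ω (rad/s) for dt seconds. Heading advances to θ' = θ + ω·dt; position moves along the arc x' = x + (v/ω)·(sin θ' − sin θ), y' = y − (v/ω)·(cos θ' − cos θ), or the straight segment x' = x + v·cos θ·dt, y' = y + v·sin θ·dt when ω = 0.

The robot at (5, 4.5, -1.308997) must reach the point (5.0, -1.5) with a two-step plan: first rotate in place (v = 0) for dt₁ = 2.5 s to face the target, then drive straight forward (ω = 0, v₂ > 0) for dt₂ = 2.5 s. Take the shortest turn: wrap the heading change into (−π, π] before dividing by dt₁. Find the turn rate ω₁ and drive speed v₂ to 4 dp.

ω₁ = -0.1047, v₂ = 2.4000

heading to target = atan2(-1.5−4.5, 5−5) = -1.5708
Δθ = wrap(-1.5708 − -1.3090) = -0.2618; ω₁ = Δθ/dt₁ = -0.1047
distance = √((5−5)² + (-1.5−4.5)²) = 6.0000; v₂ = distance/dt₂ = 2.4000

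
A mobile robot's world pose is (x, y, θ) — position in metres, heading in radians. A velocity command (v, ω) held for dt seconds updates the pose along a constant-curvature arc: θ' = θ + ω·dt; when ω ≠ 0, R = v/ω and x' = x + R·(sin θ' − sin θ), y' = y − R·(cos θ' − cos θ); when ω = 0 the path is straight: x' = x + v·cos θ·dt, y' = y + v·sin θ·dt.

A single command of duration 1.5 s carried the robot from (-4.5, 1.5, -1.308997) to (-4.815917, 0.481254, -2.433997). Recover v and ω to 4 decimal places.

v = 0.7500, ω = -0.7500

Δθ = -2.433997 − -1.308997 = -1.125000
ω = Δθ/dt = -1.125000/1.5 = -0.7500
R = −Δy/(cos θ' − cos θ) = -1.0000
v = R·ω = -1.0000·-0.7500 = 0.7500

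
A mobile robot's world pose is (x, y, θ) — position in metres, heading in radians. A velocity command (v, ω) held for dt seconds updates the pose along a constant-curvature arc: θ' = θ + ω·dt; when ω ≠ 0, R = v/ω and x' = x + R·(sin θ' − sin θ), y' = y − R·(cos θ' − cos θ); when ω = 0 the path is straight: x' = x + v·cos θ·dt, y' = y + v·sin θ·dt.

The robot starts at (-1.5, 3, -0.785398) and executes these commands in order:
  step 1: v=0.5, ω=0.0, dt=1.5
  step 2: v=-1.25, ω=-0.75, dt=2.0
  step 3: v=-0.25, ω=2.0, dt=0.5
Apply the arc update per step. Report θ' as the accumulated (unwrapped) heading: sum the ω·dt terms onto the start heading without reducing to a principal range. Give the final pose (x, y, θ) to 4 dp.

step 1: θ'=-0.7854 (straight) → pose (-0.9697, 2.4697, -0.7854)
step 2: θ'=-2.2854 (R=1.6667) → pose (-1.0501, 4.7404, -2.2854)
step 3: θ'=-1.2854 (R=-0.1250) → pose (-1.0246, 4.8575, -1.2854)

(-1.0246, 4.8575, -1.2854)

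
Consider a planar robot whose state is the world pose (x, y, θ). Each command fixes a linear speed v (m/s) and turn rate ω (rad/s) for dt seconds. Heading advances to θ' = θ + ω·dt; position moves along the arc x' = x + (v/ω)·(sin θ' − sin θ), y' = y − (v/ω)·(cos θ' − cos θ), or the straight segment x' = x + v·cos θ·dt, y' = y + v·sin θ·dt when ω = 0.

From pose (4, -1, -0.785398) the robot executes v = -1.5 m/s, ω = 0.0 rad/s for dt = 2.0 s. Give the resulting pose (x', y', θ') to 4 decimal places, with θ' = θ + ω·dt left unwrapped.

(1.8787, 1.1213, -0.7854)

θ' = -0.7854 + 0.0·2.0 = -0.7854
ω = 0 → straight: x' = 4 + -1.5·cos(-0.7854)·2.0 = 1.8787
y' = -1 + -1.5·sin(-0.7854)·2.0 = 1.1213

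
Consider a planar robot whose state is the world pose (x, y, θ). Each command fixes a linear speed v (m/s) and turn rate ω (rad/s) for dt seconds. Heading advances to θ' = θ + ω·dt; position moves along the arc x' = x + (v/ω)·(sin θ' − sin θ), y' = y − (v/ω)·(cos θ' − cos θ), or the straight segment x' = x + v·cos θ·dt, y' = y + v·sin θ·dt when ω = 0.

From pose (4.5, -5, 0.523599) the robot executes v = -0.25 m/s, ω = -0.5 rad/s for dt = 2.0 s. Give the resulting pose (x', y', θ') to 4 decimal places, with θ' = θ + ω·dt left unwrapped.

θ' = 0.5236 + -0.5·2.0 = -0.4764
R = v/ω = -0.25/-0.5 = 0.5000
x' = 4.5 + 0.5000·(sin -0.4764 − sin 0.5236) = 4.0207
y' = -5 − 0.5000·(cos -0.4764 − cos 0.5236) = -5.0113

(4.0207, -5.0113, -0.4764)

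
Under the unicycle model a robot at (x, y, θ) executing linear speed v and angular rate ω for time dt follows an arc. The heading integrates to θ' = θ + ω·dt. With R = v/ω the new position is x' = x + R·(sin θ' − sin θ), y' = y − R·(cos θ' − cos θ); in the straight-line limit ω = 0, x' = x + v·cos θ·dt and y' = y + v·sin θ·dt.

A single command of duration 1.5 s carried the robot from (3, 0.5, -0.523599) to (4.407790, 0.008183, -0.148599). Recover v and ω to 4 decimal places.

Δθ = -0.148599 − -0.523599 = 0.375000
ω = Δθ/dt = 0.375000/1.5 = 0.2500
R = Δx/(sin θ' − sin θ) = 4.0000
v = R·ω = 4.0000·0.2500 = 1.0000

v = 1.0000, ω = 0.2500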